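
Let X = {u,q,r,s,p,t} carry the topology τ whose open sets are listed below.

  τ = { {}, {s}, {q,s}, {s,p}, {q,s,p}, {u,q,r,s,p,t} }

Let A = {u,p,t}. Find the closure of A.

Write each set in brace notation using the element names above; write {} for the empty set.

cl via duality: int({q,r,s}) = {q,s}, so X∖{q,s} = {u,r,p,t}

{u,r,p,t}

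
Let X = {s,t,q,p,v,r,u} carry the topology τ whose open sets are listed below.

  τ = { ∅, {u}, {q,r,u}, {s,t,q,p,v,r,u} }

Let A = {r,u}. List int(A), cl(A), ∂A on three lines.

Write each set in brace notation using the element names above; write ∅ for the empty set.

opens ⊆ A: ∅, {u}; union → int = {u}
complement {s,t,q,p,v}; its interior ∅; cl(A) = X∖∅ = {s,t,q,p,v,r,u}
boundary = {s,t,q,p,v,r,u} ∖ {u} = {s,t,q,p,v,r}

int(A) = {u}
cl(A)  = {s,t,q,p,v,r,u}
∂A     = {s,t,q,p,v,r}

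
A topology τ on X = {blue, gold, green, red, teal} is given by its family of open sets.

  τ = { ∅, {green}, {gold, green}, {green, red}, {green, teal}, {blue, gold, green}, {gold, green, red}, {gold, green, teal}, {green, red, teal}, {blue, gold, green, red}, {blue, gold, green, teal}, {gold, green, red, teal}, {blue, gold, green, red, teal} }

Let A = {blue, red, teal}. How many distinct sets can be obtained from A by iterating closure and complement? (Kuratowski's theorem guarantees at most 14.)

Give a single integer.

4

X∖A={gold, green}, int(X∖A)={gold, green}, hence cl(A)={blue, red, teal}
Orbit (k=closure, c=complement):
  1. A     = {blue, red, teal}
  2. cA    = {gold, green}
  3. kcA   = {blue, gold, green, red, teal}
  4. ckcA  = ∅
(closed under both — stop)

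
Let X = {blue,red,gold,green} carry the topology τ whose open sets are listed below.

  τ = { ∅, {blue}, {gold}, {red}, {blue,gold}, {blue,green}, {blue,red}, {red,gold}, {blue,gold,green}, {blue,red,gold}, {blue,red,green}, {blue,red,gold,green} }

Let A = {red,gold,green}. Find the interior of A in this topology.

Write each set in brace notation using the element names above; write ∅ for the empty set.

U open, U⊆A: ∅, {red}, {gold}, {red,gold}. int(A) = ⋃ = {red,gold}

{red,gold}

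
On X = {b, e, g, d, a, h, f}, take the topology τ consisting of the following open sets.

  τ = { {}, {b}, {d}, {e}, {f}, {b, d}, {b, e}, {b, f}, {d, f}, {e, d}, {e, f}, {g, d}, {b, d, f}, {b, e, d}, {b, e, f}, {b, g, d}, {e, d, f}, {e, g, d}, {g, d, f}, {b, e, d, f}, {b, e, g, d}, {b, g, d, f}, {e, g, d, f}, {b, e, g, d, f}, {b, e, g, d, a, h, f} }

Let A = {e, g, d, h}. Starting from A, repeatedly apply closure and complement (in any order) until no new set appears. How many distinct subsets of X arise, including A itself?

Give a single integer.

cl via duality: int({b, a, f}) = {b, f}, so X∖{b, f} = {e, g, d, a, h}
Write k for closure, c for complement:
  1. A     = {e, g, d, h}
  2. kA    = {e, g, d, a, h}
  3. cA    = {b, a, f}
  4. ckA   = {b, f}
  5. kcA   = {b, a, h, f}
  6. ckcA  = {e, g, d}
applying k or c yields no new set

6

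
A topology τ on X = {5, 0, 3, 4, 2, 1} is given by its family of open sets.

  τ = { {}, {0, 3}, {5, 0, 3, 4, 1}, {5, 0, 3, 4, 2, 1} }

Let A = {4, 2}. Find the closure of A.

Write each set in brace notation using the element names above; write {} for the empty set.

X∖A={5, 0, 3, 1}, int(X∖A)={0, 3}, hence cl(A)={5, 4, 2, 1}

{5, 4, 2, 1}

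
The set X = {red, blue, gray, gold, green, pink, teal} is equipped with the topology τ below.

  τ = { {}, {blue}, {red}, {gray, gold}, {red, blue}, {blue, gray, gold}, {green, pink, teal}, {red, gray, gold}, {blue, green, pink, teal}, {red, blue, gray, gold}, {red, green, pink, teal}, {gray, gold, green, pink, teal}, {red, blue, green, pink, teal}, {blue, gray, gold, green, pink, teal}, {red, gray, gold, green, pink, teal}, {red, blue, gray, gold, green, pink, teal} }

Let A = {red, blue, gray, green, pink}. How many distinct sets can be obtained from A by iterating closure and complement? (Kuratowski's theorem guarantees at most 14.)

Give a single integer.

6

complement {gold, teal}; its interior {}; cl(A) = X∖{} = {red, blue, gray, gold, green, pink, teal}
With k = closure, c = complement:
  1. A     = {red, blue, gray, green, pink}
  2. kA    = {red, blue, gray, gold, green, pink, teal}
  3. cA    = {gold, teal}
  4. ckA   = {}
  5. kcA   = {gray, gold, green, pink, teal}
  6. ckcA  = {red, blue}
k, c of each give nothing new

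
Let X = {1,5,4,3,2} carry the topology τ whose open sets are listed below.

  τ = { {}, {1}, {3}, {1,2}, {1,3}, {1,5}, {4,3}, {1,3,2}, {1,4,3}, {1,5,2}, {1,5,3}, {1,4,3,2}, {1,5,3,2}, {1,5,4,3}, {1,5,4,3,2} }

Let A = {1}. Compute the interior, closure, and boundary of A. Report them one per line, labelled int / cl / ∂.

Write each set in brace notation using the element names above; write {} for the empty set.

U open, U⊆A: {}, {1}. int(A) = ⋃ = {1}
X∖A={5,4,3,2}, int(X∖A)={4,3}, hence cl(A)={1,5,2}
∂A: remove int from cl → {5,2}

int(A) = {1}
cl(A)  = {1,5,2}
∂A     = {5,2}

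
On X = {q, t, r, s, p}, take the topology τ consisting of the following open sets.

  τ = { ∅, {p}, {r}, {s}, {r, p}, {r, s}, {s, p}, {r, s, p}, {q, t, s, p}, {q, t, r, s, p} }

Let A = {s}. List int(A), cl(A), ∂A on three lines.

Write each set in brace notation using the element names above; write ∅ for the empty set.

int(A) = {s}
cl(A)  = {q, t, s}
∂A     = {q, t}

open subsets of A: ∅, {s}; so int(A) = {s}
closure: X∖int(X∖A) = X∖{r, p} = {q, t, s}
∂A = {q, t, s} minus {s} = {q, t}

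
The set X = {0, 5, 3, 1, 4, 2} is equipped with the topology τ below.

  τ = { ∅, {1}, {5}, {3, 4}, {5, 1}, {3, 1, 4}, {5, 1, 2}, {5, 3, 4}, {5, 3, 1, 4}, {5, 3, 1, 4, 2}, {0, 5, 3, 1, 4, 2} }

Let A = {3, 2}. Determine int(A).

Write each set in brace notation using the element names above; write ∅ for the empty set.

∅

opens ⊆ A: ∅; union → int = ∅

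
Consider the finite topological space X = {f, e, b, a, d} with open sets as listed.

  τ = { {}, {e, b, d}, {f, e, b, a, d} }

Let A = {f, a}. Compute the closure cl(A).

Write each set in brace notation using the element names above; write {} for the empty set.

cl via duality: int({e, b, d}) = {e, b, d}, so X∖{e, b, d} = {f, a}

{f, a}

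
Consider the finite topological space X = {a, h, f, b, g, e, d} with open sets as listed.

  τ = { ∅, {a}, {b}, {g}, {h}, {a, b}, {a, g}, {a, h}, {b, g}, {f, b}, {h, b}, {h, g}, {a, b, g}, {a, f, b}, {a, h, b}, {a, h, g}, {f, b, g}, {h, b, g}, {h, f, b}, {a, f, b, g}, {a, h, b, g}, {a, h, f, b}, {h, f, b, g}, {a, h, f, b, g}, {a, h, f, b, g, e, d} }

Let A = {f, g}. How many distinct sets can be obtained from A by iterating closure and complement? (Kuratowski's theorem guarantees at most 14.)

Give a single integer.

cl via duality: int({a, h, b, e, d}) = {a, h, b}, so X∖{a, h, b} = {f, g, e, d}
Write k for closure, c for complement:
  1. A     = {f, g}
  2. kA    = {f, g, e, d}
  3. cA    = {a, h, b, e, d}
  4. ckA   = {a, h, b}
  5. kcA   = {a, h, f, b, e, d}
  6. ckcA  = {g}
  7. kckcA = {g, e, d}
  8. ckckcA = {a, h, f, b}
applying k or c yields no new set

8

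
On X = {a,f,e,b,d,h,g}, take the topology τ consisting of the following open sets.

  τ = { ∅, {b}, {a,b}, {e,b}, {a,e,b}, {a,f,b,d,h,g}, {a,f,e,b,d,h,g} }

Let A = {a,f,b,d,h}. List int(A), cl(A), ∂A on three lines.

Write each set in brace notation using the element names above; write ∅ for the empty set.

opens ⊆ A: ∅, {b}, {a,b}; union → int = {a,b}
complement {e,g}; its interior ∅; cl(A) = X∖∅ = {a,f,e,b,d,h,g}
boundary = {a,f,e,b,d,h,g} ∖ {a,b} = {f,e,d,h,g}

int(A) = {a,b}
cl(A)  = {a,f,e,b,d,h,g}
∂A     = {f,e,d,h,g}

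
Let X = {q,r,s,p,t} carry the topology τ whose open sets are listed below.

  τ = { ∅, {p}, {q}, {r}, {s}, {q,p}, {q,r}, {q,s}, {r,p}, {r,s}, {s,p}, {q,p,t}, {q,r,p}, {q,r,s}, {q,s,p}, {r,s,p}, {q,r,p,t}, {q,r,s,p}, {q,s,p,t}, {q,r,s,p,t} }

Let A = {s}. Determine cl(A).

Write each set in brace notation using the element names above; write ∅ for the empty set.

cl via duality: int({q,r,p,t}) = {q,r,p,t}, so X∖{q,r,p,t} = {s}

{s}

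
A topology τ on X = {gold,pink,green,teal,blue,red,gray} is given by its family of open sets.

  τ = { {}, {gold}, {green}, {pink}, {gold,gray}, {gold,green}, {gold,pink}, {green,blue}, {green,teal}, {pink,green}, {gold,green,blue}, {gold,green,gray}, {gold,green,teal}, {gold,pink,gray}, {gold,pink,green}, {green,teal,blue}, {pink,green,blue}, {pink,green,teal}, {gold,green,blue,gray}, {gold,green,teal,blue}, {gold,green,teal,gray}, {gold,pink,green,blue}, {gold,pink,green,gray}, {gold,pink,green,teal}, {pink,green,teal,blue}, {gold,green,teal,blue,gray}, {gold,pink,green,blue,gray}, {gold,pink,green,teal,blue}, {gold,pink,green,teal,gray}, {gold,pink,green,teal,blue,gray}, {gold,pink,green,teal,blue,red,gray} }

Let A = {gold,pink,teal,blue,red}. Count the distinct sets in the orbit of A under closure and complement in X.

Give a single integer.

complement {green,gray}; its interior {green}; cl(A) = X∖{green} = {gold,pink,teal,blue,red,gray}
With k = closure, c = complement:
  1. A     = {gold,pink,teal,blue,red}
  2. kA    = {gold,pink,teal,blue,red,gray}
  3. cA    = {green,gray}
  4. ckA   = {green}
  5. kcA   = {green,teal,blue,red,gray}
  6. kckA  = {green,teal,blue,red}
  7. ckcA  = {gold,pink}
  8. ckckA = {gold,pink,gray}
  9. kckcA = {gold,pink,red,gray}
  10. ckckcA = {green,teal,blue}
k, c of each give nothing new

10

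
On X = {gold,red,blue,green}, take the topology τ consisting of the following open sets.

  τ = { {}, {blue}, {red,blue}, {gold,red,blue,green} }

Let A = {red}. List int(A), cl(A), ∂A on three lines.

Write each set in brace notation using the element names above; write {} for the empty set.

int(A) = {}
cl(A)  = {gold,red,green}
∂A     = {gold,red,green}

opens ⊆ A: {}; union → int = {}
complement {gold,blue,green}; its interior {blue}; cl(A) = X∖{blue} = {gold,red,green}
boundary = {gold,red,green} ∖ {} = {gold,red,green}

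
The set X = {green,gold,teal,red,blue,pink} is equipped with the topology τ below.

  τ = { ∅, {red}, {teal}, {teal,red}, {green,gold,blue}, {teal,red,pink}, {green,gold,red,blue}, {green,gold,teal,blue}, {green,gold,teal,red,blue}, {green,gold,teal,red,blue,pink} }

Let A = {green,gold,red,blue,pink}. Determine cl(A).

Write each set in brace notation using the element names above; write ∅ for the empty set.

X∖A={teal}, int(X∖A)={teal}, hence cl(A)={green,gold,red,blue,pink}

{green,gold,red,blue,pink}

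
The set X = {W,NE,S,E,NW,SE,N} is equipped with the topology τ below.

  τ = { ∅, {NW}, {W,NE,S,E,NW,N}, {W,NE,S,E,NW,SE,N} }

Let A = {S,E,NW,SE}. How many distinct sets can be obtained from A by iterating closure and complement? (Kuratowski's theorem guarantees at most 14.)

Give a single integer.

complement {W,NE,N}; its interior ∅; cl(A) = X∖∅ = {W,NE,S,E,NW,SE,N}
With k = closure, c = complement:
  1. A     = {S,E,NW,SE}
  2. kA    = {W,NE,S,E,NW,SE,N}
  3. cA    = {W,NE,N}
  4. ckA   = ∅
  5. kcA   = {W,NE,S,E,SE,N}
  6. ckcA  = {NW}
k, c of each give nothing new

6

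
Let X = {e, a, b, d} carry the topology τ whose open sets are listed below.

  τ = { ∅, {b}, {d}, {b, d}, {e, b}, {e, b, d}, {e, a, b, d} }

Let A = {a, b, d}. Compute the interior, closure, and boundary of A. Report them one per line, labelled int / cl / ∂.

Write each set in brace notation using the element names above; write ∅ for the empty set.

int(A) = {b, d}
cl(A)  = {e, a, b, d}
∂A     = {e, a}

interior: largest open inside A is {b, d} (from ∅, {d}, {b}, {b, d})
cl via duality: int({e}) = ∅, so X∖∅ = {e, a, b, d}
cl∖int = {e, a}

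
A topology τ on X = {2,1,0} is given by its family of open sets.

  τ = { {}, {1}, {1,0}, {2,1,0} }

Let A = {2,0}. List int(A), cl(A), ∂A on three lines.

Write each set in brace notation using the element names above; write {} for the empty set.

U open, U⊆A: {}. int(A) = ⋃ = {}
X∖A={1}, int(X∖A)={1}, hence cl(A)={2,0}
∂A: remove int from cl → {2,0}

int(A) = {}
cl(A)  = {2,0}
∂A     = {2,0}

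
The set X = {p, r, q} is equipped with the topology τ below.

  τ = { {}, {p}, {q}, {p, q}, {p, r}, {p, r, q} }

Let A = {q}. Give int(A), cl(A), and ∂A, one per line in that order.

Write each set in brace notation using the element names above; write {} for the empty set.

interior: largest open inside A is {q} (from {}, {q})
cl via duality: int({p, r}) = {p, r}, so X∖{p, r} = {q}
cl∖int = {}

int(A) = {q}
cl(A)  = {q}
∂A     = {}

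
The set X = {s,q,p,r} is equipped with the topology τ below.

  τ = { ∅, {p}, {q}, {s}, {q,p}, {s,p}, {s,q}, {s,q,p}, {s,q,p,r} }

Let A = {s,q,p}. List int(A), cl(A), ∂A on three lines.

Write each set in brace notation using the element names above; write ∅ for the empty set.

int(A) = {s,q,p}
cl(A)  = {s,q,p,r}
∂A     = {r}

open subsets of A: ∅, {q}, {s}, {p}, {s,q}, {s,p}, {q,p}, {s,q,p}; so int(A) = {s,q,p}
closure: X∖int(X∖A) = X∖∅ = {s,q,p,r}
∂A = {s,q,p,r} minus {s,q,p} = {r}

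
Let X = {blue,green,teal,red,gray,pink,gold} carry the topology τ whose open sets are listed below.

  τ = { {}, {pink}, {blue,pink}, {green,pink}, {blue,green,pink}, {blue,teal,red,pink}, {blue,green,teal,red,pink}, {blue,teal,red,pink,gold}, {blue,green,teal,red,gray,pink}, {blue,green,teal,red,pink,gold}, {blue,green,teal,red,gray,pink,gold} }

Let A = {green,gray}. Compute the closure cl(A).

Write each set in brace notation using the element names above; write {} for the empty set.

complement {blue,teal,red,pink,gold}; its interior {blue,teal,red,pink,gold}; cl(A) = X∖{blue,teal,red,pink,gold} = {green,gray}

{green,gray}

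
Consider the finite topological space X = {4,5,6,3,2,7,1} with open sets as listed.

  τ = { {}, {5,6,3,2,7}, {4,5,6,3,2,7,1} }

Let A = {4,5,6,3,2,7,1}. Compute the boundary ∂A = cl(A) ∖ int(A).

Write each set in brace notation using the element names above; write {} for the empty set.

open subsets of A: {}, {5,6,3,2,7}, {4,5,6,3,2,7,1}; so int(A) = {4,5,6,3,2,7,1}
closure: X∖int(X∖A) = X∖{} = {4,5,6,3,2,7,1}
∂A = {4,5,6,3,2,7,1} minus {4,5,6,3,2,7,1} = {}

{}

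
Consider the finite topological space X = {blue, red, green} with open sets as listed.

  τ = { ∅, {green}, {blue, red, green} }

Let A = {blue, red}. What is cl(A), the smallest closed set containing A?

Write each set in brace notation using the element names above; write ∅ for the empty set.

{blue, red}

closure: X∖int(X∖A) = X∖{green} = {blue, red}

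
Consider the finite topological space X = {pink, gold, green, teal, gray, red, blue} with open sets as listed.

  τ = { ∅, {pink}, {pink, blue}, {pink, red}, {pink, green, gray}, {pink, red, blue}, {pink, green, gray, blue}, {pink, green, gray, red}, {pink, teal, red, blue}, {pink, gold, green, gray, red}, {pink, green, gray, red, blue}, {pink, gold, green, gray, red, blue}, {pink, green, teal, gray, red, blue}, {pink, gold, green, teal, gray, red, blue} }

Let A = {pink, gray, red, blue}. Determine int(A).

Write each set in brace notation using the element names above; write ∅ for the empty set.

U open, U⊆A: ∅, {pink}, {pink, blue}, {pink, red}, {pink, red, blue}. int(A) = ⋃ = {pink, red, blue}

{pink, red, blue}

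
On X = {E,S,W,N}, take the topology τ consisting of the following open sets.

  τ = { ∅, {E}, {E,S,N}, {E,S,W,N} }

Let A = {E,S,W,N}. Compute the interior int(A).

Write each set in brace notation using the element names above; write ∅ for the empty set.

open subsets of A: ∅, {E}, {E,S,N}, {E,S,W,N}; so int(A) = {E,S,W,N}

{E,S,W,N}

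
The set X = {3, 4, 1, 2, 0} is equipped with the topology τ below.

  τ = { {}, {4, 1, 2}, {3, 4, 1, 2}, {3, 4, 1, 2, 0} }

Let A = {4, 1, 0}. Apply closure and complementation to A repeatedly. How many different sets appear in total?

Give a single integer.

4

X∖A={3, 2}, int(X∖A)={}, hence cl(A)={3, 4, 1, 2, 0}
Orbit (k=closure, c=complement):
  1. A     = {4, 1, 0}
  2. kA    = {3, 4, 1, 2, 0}
  3. cA    = {3, 2}
  4. ckA   = {}
(closed under both — stop)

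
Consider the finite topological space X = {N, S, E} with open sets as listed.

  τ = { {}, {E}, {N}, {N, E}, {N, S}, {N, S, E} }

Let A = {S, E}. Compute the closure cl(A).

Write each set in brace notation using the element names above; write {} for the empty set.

cl via duality: int({N}) = {N}, so X∖{N} = {S, E}

{S, E}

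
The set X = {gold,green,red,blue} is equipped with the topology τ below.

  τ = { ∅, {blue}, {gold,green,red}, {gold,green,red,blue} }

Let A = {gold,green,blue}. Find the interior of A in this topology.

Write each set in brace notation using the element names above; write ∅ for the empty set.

{blue}

opens ⊆ A: ∅, {blue}; union → int = {blue}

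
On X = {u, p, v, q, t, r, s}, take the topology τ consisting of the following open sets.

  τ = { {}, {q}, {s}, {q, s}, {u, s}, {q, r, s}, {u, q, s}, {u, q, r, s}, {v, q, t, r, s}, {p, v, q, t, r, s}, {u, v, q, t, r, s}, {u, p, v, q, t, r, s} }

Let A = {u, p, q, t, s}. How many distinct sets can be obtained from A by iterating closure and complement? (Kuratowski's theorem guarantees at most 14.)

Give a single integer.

6

X∖A={v, r}, int(X∖A)={}, hence cl(A)={u, p, v, q, t, r, s}
Orbit (k=closure, c=complement):
  1. A     = {u, p, q, t, s}
  2. kA    = {u, p, v, q, t, r, s}
  3. cA    = {v, r}
  4. ckA   = {}
  5. kcA   = {p, v, t, r}
  6. ckcA  = {u, q, s}
(closed under both — stop)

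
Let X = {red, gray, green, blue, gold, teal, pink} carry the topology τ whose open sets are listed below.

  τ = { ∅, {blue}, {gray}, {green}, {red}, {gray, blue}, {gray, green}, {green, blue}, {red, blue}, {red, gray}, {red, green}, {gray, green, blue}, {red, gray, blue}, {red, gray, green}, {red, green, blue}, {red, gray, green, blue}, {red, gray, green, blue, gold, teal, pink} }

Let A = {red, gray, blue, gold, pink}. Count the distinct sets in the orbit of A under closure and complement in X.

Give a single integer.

6

complement {green, teal}; its interior {green}; cl(A) = X∖{green} = {red, gray, blue, gold, teal, pink}
With k = closure, c = complement:
  1. A     = {red, gray, blue, gold, pink}
  2. kA    = {red, gray, blue, gold, teal, pink}
  3. cA    = {green, teal}
  4. ckA   = {green}
  5. kcA   = {green, gold, teal, pink}
  6. ckcA  = {red, gray, blue}
k, c of each give nothing new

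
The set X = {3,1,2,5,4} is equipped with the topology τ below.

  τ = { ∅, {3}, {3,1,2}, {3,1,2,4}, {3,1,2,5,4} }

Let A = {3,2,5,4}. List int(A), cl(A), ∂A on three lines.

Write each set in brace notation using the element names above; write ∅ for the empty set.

int(A) = {3}
cl(A)  = {3,1,2,5,4}
∂A     = {1,2,5,4}

opens ⊆ A: ∅, {3}; union → int = {3}
complement {1}; its interior ∅; cl(A) = X∖∅ = {3,1,2,5,4}
boundary = {3,1,2,5,4} ∖ {3} = {1,2,5,4}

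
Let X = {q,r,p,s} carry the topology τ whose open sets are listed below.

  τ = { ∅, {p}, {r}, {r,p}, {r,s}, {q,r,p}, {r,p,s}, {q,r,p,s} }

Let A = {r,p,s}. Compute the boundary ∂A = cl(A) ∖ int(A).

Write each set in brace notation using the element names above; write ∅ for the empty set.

{q}

opens ⊆ A: ∅, {r}, {p}, {r,p}, {r,s}, {r,p,s}; union → int = {r,p,s}
complement {q}; its interior ∅; cl(A) = X∖∅ = {q,r,p,s}
boundary = {q,r,p,s} ∖ {r,p,s} = {q}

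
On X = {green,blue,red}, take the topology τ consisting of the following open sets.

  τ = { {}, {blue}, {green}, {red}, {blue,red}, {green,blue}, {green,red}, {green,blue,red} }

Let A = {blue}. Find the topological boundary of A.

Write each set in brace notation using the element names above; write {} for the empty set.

{}

U open, U⊆A: {}, {blue}. int(A) = ⋃ = {blue}
X∖A={green,red}, int(X∖A)={green,red}, hence cl(A)={blue}
∂A: remove int from cl → {}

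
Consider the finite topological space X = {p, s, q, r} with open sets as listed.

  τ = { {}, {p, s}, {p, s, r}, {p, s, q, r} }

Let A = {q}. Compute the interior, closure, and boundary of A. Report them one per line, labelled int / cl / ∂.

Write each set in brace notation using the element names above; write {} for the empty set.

int(A) = {}
cl(A)  = {q}
∂A     = {q}

U open, U⊆A: {}. int(A) = ⋃ = {}
X∖A={p, s, r}, int(X∖A)={p, s, r}, hence cl(A)={q}
∂A: remove int from cl → {q}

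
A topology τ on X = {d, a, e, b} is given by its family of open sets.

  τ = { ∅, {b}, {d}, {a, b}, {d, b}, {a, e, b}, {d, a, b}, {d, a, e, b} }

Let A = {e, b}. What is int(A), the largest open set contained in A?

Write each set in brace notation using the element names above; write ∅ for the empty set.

opens ⊆ A: ∅, {b}; union → int = {b}

{b}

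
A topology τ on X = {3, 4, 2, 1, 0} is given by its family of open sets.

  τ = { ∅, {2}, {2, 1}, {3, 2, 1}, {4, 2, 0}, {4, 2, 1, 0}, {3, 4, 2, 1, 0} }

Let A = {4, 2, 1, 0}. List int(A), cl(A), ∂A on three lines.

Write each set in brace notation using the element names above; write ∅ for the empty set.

int(A) = {4, 2, 1, 0}
cl(A)  = {3, 4, 2, 1, 0}
∂A     = {3}

opens ⊆ A: ∅, {2}, {2, 1}, {4, 2, 0}, {4, 2, 1, 0}; union → int = {4, 2, 1, 0}
complement {3}; its interior ∅; cl(A) = X∖∅ = {3, 4, 2, 1, 0}
boundary = {3, 4, 2, 1, 0} ∖ {4, 2, 1, 0} = {3}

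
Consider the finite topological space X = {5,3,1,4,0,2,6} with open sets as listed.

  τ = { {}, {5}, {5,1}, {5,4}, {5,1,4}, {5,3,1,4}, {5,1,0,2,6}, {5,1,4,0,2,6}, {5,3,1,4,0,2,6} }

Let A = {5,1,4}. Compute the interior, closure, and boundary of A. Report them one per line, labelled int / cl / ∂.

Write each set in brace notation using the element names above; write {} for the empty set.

U open, U⊆A: {}, {5}, {5,1}, {5,4}, {5,1,4}. int(A) = ⋃ = {5,1,4}
X∖A={3,0,2,6}, int(X∖A)={}, hence cl(A)={5,3,1,4,0,2,6}
∂A: remove int from cl → {3,0,2,6}

int(A) = {5,1,4}
cl(A)  = {5,3,1,4,0,2,6}
∂A     = {3,0,2,6}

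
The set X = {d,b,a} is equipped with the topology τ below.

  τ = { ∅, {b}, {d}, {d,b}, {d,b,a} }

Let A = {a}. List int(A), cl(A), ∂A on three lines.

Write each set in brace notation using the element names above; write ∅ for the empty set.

int(A) = ∅
cl(A)  = {a}
∂A     = {a}

U open, U⊆A: ∅. int(A) = ⋃ = ∅
X∖A={d,b}, int(X∖A)={d,b}, hence cl(A)={a}
∂A: remove int from cl → {a}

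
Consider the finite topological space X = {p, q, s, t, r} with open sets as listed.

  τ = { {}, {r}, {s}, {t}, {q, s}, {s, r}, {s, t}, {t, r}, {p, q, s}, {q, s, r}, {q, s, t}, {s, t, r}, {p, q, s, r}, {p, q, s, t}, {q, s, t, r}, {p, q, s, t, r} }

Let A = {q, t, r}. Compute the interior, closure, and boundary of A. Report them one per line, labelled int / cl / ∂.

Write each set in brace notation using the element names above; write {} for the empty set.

int(A) = {t, r}
cl(A)  = {p, q, t, r}
∂A     = {p, q}

interior: largest open inside A is {t, r} (from {}, {t}, {r}, {t, r})
cl via duality: int({p, s}) = {s}, so X∖{s} = {p, q, t, r}
cl∖int = {p, q}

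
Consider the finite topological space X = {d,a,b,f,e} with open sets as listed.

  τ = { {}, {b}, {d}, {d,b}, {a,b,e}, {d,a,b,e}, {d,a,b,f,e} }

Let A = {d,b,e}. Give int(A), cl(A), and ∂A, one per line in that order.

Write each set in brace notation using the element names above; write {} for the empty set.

int(A) = {d,b}
cl(A)  = {d,a,b,f,e}
∂A     = {a,f,e}

open subsets of A: {}, {d}, {b}, {d,b}; so int(A) = {d,b}
closure: X∖int(X∖A) = X∖{} = {d,a,b,f,e}
∂A = {d,a,b,f,e} minus {d,b} = {a,f,e}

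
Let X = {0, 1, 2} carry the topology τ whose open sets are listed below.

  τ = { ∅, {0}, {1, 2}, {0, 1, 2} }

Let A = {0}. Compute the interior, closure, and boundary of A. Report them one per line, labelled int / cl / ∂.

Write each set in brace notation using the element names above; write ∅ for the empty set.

int(A) = {0}
cl(A)  = {0}
∂A     = ∅

opens ⊆ A: ∅, {0}; union → int = {0}
complement {1, 2}; its interior {1, 2}; cl(A) = X∖{1, 2} = {0}
boundary = {0} ∖ {0} = ∅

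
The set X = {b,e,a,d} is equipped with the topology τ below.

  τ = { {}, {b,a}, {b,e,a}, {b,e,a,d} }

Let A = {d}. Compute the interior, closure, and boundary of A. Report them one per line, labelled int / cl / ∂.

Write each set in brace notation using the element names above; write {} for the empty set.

int(A) = {}
cl(A)  = {d}
∂A     = {d}

interior: largest open inside A is {} (from {})
cl via duality: int({b,e,a}) = {b,e,a}, so X∖{b,e,a} = {d}
cl∖int = {d}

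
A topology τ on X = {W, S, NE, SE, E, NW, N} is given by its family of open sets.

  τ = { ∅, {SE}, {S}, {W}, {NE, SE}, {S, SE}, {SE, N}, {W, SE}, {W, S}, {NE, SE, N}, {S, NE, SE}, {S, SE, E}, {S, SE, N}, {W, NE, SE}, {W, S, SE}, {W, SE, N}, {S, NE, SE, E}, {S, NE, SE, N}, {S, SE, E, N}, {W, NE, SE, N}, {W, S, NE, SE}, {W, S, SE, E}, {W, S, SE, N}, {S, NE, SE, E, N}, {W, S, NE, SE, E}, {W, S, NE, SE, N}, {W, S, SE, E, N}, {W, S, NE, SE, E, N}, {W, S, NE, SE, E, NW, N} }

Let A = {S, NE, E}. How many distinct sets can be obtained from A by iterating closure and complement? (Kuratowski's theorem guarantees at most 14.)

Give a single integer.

X∖A={W, SE, NW, N}, int(X∖A)={W, SE, N}, hence cl(A)={S, NE, E, NW}
Orbit (k=closure, c=complement):
  1. A     = {S, NE, E}
  2. kA    = {S, NE, E, NW}
  3. cA    = {W, SE, NW, N}
  4. ckA   = {W, SE, N}
  5. kcA   = {W, NE, SE, E, NW, N}
  6. ckcA  = {S}
  7. kckcA = {S, E, NW}
  8. ckckcA = {W, NE, SE, N}
(closed under both — stop)

8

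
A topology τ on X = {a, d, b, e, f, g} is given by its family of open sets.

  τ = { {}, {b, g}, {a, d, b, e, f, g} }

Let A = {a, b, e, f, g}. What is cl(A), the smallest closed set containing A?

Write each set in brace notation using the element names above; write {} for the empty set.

{a, d, b, e, f, g}

cl via duality: int({d}) = {}, so X∖{} = {a, d, b, e, f, g}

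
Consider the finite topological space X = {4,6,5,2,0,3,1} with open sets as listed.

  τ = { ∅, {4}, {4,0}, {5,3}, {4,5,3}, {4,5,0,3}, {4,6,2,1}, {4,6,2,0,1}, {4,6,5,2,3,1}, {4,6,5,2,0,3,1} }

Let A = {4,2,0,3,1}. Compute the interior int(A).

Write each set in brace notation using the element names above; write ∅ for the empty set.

{4,0}

interior: largest open inside A is {4,0} (from ∅, {4}, {4,0})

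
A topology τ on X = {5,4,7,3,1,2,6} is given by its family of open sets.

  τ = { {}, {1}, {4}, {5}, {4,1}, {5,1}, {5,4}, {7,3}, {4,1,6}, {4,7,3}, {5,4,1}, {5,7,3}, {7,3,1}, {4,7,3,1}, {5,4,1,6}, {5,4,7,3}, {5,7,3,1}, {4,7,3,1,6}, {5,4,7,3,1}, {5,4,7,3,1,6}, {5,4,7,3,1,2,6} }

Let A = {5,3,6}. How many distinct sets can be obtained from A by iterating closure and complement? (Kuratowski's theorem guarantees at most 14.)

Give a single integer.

X∖A={4,7,1,2}, int(X∖A)={4,1}, hence cl(A)={5,7,3,2,6}
Orbit (k=closure, c=complement):
  1. A     = {5,3,6}
  2. kA    = {5,7,3,2,6}
  3. cA    = {4,7,1,2}
  4. ckA   = {4,1}
  5. kcA   = {4,7,3,1,2,6}
  6. kckA  = {4,1,2,6}
  7. ckcA  = {5}
  8. ckckA = {5,7,3}
  9. kckcA = {5,2}
  10. kckckA = {5,7,3,2}
  11. ckckcA = {4,7,3,1,6}
  12. ckckckA = {4,1,6}
(closed under both — stop)

12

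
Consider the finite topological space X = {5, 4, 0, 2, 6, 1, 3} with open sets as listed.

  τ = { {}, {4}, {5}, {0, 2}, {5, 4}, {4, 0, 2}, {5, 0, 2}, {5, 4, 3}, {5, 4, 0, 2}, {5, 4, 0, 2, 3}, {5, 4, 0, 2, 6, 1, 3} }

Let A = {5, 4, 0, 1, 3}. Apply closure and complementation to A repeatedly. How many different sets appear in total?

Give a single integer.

8

cl via duality: int({2, 6}) = {}, so X∖{} = {5, 4, 0, 2, 6, 1, 3}
Write k for closure, c for complement:
  1. A     = {5, 4, 0, 1, 3}
  2. kA    = {5, 4, 0, 2, 6, 1, 3}
  3. cA    = {2, 6}
  4. ckA   = {}
  5. kcA   = {0, 2, 6, 1}
  6. ckcA  = {5, 4, 3}
  7. kckcA = {5, 4, 6, 1, 3}
  8. ckckcA = {0, 2}
applying k or c yields no new set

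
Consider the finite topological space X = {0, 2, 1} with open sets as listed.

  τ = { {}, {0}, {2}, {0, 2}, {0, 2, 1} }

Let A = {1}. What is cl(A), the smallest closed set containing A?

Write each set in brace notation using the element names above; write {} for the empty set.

closure: X∖int(X∖A) = X∖{0, 2} = {1}

{1}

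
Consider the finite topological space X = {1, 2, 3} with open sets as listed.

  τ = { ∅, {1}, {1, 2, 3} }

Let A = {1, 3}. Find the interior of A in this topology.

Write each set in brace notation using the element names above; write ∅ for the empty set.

{1}

U open, U⊆A: ∅, {1}. int(A) = ⋃ = {1}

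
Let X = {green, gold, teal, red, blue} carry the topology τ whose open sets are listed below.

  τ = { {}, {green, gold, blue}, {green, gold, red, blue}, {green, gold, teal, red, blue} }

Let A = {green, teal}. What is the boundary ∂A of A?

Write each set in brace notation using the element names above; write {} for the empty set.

open subsets of A: {}; so int(A) = {}
closure: X∖int(X∖A) = X∖{} = {green, gold, teal, red, blue}
∂A = {green, gold, teal, red, blue} minus {} = {green, gold, teal, red, blue}

{green, gold, teal, red, blue}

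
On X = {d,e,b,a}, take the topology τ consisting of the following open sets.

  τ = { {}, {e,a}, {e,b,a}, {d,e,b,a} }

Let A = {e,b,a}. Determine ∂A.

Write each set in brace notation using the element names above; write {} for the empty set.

{d}

opens ⊆ A: {}, {e,a}, {e,b,a}; union → int = {e,b,a}
complement {d}; its interior {}; cl(A) = X∖{} = {d,e,b,a}
boundary = {d,e,b,a} ∖ {e,b,a} = {d}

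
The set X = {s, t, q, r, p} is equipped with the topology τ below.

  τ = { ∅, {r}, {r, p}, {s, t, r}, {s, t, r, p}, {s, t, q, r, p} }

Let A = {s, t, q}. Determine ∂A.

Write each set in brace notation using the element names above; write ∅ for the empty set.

U open, U⊆A: ∅. int(A) = ⋃ = ∅
X∖A={r, p}, int(X∖A)={r, p}, hence cl(A)={s, t, q}
∂A: remove int from cl → {s, t, q}

{s, t, q}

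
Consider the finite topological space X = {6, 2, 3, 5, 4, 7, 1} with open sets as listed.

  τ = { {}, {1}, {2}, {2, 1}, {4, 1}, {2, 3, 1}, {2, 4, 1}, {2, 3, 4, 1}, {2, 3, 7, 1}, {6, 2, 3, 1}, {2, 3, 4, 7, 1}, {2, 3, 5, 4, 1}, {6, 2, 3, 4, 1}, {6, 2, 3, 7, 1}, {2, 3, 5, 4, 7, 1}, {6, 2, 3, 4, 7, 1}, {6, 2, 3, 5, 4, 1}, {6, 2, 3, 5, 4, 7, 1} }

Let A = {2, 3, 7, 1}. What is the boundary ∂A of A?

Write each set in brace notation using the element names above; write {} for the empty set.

{6, 5, 4}

opens ⊆ A: {}, {1}, {2}, {2, 1}, {2, 3, 1}, {2, 3, 7, 1}; union → int = {2, 3, 7, 1}
complement {6, 5, 4}; its interior {}; cl(A) = X∖{} = {6, 2, 3, 5, 4, 7, 1}
boundary = {6, 2, 3, 5, 4, 7, 1} ∖ {2, 3, 7, 1} = {6, 5, 4}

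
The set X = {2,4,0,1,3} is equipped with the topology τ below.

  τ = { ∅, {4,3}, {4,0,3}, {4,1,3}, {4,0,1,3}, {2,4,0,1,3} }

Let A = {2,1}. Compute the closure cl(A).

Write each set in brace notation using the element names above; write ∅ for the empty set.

complement {4,0,3}; its interior {4,0,3}; cl(A) = X∖{4,0,3} = {2,1}

{2,1}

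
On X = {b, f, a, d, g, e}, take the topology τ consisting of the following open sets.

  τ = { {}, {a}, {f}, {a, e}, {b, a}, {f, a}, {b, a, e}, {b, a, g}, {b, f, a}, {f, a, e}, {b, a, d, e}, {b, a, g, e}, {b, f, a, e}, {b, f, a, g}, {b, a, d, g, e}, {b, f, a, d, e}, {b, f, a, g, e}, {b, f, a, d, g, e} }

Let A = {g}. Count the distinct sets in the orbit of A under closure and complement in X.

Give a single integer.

cl via duality: int({b, f, a, d, e}) = {b, f, a, d, e}, so X∖{b, f, a, d, e} = {g}
Write k for closure, c for complement:
  1. A     = {g}
  2. cA    = {b, f, a, d, e}
  3. kcA   = {b, f, a, d, g, e}
  4. ckcA  = {}
applying k or c yields no new set

4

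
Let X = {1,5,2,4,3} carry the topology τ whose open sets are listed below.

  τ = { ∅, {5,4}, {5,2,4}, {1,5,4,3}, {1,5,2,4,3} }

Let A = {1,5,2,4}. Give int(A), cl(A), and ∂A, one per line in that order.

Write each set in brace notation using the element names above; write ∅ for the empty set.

opens ⊆ A: ∅, {5,4}, {5,2,4}; union → int = {5,2,4}
complement {3}; its interior ∅; cl(A) = X∖∅ = {1,5,2,4,3}
boundary = {1,5,2,4,3} ∖ {5,2,4} = {1,3}

int(A) = {5,2,4}
cl(A)  = {1,5,2,4,3}
∂A     = {1,3}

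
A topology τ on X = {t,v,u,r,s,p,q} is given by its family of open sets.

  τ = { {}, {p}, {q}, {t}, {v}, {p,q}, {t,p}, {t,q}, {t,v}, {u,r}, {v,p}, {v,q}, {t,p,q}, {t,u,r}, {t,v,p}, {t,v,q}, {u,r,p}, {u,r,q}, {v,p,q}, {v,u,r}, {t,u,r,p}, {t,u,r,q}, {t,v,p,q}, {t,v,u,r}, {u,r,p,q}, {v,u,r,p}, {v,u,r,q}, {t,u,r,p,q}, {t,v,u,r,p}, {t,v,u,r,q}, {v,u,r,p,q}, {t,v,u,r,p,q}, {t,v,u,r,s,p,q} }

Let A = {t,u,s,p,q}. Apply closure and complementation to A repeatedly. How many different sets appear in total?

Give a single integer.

10

cl via duality: int({v,r}) = {v}, so X∖{v} = {t,u,r,s,p,q}
Write k for closure, c for complement:
  1. A     = {t,u,s,p,q}
  2. kA    = {t,u,r,s,p,q}
  3. cA    = {v,r}
  4. ckA   = {v}
  5. kcA   = {v,u,r,s}
  6. kckA  = {v,s}
  7. ckcA  = {t,p,q}
  8. ckckA = {t,u,r,p,q}
  9. kckcA = {t,s,p,q}
  10. ckckcA = {v,u,r}
applying k or c yields no new set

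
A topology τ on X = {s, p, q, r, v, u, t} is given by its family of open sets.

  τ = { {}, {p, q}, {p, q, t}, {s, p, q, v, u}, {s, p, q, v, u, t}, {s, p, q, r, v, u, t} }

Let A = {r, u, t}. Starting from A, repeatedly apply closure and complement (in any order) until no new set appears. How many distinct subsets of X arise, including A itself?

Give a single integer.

cl via duality: int({s, p, q, v}) = {p, q}, so X∖{p, q} = {s, r, v, u, t}
Write k for closure, c for complement:
  1. A     = {r, u, t}
  2. kA    = {s, r, v, u, t}
  3. cA    = {s, p, q, v}
  4. ckA   = {p, q}
  5. kcA   = {s, p, q, r, v, u, t}
  6. ckcA  = {}
applying k or c yields no new set

6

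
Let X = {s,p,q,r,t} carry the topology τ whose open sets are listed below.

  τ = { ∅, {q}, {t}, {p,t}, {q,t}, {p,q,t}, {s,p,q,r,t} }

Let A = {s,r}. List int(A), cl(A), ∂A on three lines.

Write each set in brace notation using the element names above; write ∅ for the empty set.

int(A) = ∅
cl(A)  = {s,r}
∂A     = {s,r}

open subsets of A: ∅; so int(A) = ∅
closure: X∖int(X∖A) = X∖{p,q,t} = {s,r}
∂A = {s,r} minus ∅ = {s,r}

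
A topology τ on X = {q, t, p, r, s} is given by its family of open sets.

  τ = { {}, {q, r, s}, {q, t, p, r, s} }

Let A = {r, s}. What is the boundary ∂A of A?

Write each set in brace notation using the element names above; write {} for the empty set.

open subsets of A: {}; so int(A) = {}
closure: X∖int(X∖A) = X∖{} = {q, t, p, r, s}
∂A = {q, t, p, r, s} minus {} = {q, t, p, r, s}

{q, t, p, r, s}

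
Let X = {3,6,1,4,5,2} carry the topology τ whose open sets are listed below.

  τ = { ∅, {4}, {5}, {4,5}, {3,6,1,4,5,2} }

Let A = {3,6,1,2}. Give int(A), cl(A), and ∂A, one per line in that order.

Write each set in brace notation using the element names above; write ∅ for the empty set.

int(A) = ∅
cl(A)  = {3,6,1,2}
∂A     = {3,6,1,2}

opens ⊆ A: ∅; union → int = ∅
complement {4,5}; its interior {4,5}; cl(A) = X∖{4,5} = {3,6,1,2}
boundary = {3,6,1,2} ∖ ∅ = {3,6,1,2}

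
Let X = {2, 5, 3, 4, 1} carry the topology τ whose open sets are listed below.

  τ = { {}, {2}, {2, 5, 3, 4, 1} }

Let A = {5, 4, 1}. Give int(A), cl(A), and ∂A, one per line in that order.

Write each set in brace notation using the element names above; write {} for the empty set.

interior: largest open inside A is {} (from {})
cl via duality: int({2, 3}) = {2}, so X∖{2} = {5, 3, 4, 1}
cl∖int = {5, 3, 4, 1}

int(A) = {}
cl(A)  = {5, 3, 4, 1}
∂A     = {5, 3, 4, 1}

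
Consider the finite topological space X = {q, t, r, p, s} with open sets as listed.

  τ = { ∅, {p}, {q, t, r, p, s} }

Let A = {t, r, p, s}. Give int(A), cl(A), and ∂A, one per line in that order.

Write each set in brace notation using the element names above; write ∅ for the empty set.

int(A) = {p}
cl(A)  = {q, t, r, p, s}
∂A     = {q, t, r, s}

opens ⊆ A: ∅, {p}; union → int = {p}
complement {q}; its interior ∅; cl(A) = X∖∅ = {q, t, r, p, s}
boundary = {q, t, r, p, s} ∖ {p} = {q, t, r, s}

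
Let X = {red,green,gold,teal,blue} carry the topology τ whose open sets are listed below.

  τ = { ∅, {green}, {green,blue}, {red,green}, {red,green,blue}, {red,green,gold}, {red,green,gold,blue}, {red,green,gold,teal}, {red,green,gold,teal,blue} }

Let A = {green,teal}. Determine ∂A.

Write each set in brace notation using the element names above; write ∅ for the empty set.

U open, U⊆A: ∅, {green}. int(A) = ⋃ = {green}
X∖A={red,gold,blue}, int(X∖A)=∅, hence cl(A)={red,green,gold,teal,blue}
∂A: remove int from cl → {red,gold,teal,blue}

{red,gold,teal,blue}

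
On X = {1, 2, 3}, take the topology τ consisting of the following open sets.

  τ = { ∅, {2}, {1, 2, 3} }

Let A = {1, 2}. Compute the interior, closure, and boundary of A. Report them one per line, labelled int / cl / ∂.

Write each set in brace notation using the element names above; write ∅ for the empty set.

opens ⊆ A: ∅, {2}; union → int = {2}
complement {3}; its interior ∅; cl(A) = X∖∅ = {1, 2, 3}
boundary = {1, 2, 3} ∖ {2} = {1, 3}

int(A) = {2}
cl(A)  = {1, 2, 3}
∂A     = {1, 3}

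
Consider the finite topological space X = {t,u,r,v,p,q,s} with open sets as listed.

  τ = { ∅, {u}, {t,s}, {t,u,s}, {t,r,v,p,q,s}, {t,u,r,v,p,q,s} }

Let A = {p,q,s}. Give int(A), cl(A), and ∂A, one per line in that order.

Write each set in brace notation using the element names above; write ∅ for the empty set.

int(A) = ∅
cl(A)  = {t,r,v,p,q,s}
∂A     = {t,r,v,p,q,s}

open subsets of A: ∅; so int(A) = ∅
closure: X∖int(X∖A) = X∖{u} = {t,r,v,p,q,s}
∂A = {t,r,v,p,q,s} minus ∅ = {t,r,v,p,q,s}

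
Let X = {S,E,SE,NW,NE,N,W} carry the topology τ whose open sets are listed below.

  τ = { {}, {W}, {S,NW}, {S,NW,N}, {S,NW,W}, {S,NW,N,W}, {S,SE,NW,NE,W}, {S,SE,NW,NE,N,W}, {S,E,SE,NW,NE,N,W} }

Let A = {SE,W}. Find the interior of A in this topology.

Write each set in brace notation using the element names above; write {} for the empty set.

interior: largest open inside A is {W} (from {}, {W})

{W}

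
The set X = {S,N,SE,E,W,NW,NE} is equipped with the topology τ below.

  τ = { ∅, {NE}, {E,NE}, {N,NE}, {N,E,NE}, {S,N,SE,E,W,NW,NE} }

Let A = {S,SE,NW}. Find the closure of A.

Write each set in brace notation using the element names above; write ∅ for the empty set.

{S,SE,W,NW}

closure: X∖int(X∖A) = X∖{N,E,NE} = {S,SE,W,NW}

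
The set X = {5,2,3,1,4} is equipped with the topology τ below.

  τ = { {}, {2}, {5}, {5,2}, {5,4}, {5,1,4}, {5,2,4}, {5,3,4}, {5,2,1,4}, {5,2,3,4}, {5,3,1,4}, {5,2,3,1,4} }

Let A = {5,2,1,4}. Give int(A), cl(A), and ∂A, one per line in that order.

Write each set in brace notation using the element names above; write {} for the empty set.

interior: largest open inside A is {5,2,1,4} (from {}, {2}, {5}, {5,4}, {5,2}, {5,1,4}, {5,2,4}, {5,2,1,4})
cl via duality: int({3}) = {}, so X∖{} = {5,2,3,1,4}
cl∖int = {3}

int(A) = {5,2,1,4}
cl(A)  = {5,2,3,1,4}
∂A     = {3}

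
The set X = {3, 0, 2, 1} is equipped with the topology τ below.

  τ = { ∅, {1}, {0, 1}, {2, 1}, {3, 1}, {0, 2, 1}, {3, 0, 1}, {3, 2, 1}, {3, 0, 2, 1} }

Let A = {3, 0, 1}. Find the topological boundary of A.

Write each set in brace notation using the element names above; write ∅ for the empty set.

open subsets of A: ∅, {1}, {3, 1}, {0, 1}, {3, 0, 1}; so int(A) = {3, 0, 1}
closure: X∖int(X∖A) = X∖∅ = {3, 0, 2, 1}
∂A = {3, 0, 2, 1} minus {3, 0, 1} = {2}

{2}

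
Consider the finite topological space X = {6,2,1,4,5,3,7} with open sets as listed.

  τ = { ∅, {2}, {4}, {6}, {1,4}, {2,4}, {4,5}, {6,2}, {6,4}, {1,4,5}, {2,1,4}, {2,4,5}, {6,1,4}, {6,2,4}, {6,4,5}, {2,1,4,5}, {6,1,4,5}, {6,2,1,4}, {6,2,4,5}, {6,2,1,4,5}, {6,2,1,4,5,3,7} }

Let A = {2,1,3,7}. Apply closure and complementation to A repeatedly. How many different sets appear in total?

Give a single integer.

cl via duality: int({6,4,5}) = {6,4,5}, so X∖{6,4,5} = {2,1,3,7}
Write k for closure, c for complement:
  1. A     = {2,1,3,7}
  2. cA    = {6,4,5}
  3. kcA   = {6,1,4,5,3,7}
  4. ckcA  = {2}
  5. kckcA = {2,3,7}
  6. ckckcA = {6,1,4,5}
applying k or c yields no new set

6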